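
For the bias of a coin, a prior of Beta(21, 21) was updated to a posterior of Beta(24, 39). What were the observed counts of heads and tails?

3 heads and 18 tails

Under Beta–binomial conjugacy the posterior parameters are (a+s, b+f).
Match parameters: s=24−21=3, f=39−21=18.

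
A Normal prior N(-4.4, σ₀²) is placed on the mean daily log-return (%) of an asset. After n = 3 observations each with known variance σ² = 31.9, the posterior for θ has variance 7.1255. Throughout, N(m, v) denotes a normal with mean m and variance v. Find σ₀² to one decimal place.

σ₀² = 21.6

For the Normal–Normal model with known σ², precisions add: τ_n = τ₀ + n/σ².
So 1/σ₀² = 1/7.1255 − 3/31.9 = 0.140341 − 0.094044 = 0.046297.
Hence σ₀² = 1/0.046297 ≈ 21.6.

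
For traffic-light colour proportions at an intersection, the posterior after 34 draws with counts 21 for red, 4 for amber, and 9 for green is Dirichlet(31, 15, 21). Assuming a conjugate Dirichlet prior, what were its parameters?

For a Dirichlet(α) prior with multinomial counts c, the posterior is Dirichlet(α + c) componentwise.
Subtract each count from the matching posterior parameter: 31−21=10, 15−4=11, 21−9=12.

Dirichlet(10, 11, 12)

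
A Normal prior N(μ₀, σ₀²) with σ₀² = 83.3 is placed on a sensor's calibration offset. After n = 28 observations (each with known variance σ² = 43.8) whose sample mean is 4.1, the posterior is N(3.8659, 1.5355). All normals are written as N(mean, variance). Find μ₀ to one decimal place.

The posterior mean is a precision-weighted average: μ_n = (τ₀μ₀ + τ_data·x̄)/(τ₀+τ_data), with τ₀=1/σ₀² and τ_data=n/σ².
Here τ₀ = 1/83.3 = 0.012005 and τ_data = 28/43.8 = 0.639269, so τ_n = 0.651274.
Rearranging for μ₀: μ₀ = (μ_n·τ_n − τ_data·x̄)/τ₀ = (3.8659·0.651274 − 0.639269·4.1) / 0.012005 = -0.103243/0.012005 ≈ -8.6.

μ₀ = -8.6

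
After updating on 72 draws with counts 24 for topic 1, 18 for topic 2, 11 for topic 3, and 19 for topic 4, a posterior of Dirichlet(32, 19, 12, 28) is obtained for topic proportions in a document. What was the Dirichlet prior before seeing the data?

For a Dirichlet(α) prior with multinomial counts c, the posterior is Dirichlet(α + c) componentwise.
Subtract each count from the matching posterior parameter: 32−24=8, 19−18=1, 12−11=1, 28−19=9.

Dirichlet(8, 1, 1, 9)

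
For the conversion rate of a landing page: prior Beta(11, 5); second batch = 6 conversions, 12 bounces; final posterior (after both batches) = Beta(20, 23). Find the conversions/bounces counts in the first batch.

Sequential conjugate updates are equivalent to a single update on the pooled data, so total successes = posterior α − prior α and total failures = posterior β − prior β.
Total across both batches: 20−11=9 conversions, 23−5=18 bounces.
Subtract the second batch: 9−6=3 conversions and 18−12=6 bounces.

3 conversions and 6 bounces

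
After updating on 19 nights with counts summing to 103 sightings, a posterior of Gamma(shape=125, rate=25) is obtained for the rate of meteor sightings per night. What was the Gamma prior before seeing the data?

Gamma(shape=22, rate=6)

A Gamma(α, β) prior (rate parametrization) on a Poisson rate with n observations summing to S gives posterior Gamma(α+S, β+n).
So α = 125 − 103 = 22 and β = 25 − 19 = 6.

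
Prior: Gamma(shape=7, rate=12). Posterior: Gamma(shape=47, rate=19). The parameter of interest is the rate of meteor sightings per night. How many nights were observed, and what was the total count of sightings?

Gamma–Poisson conjugacy: posterior shape = α + Σxᵢ, posterior rate = β + n.
Matching: Σxᵢ = 47 − 7 = 40 and n = 19 − 12 = 7.

n = 7 nights with total 40 sightings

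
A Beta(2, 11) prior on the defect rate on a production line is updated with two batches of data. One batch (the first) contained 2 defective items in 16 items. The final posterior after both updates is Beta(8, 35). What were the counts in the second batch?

4 defective items and 10 good items

Sequential conjugate updates are equivalent to a single update on the pooled data, so total successes = posterior α − prior α and total failures = posterior β − prior β.
Total across both batches: 8−2=6 defective items, 35−11=24 good items.
Subtract the first batch: 6−2=4 defective items and 24−14=10 good items.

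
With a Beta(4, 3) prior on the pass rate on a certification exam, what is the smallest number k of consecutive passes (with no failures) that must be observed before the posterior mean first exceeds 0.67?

After k passes and 0 failures the posterior is Beta(4+k, 3), with mean (4+k)/(4+3+k).
Set (4+k)/(7+k) > 0.67 and solve: k > (0.67·7 − 4)/(1 − 0.67) = 2.091.
The smallest integer exceeding 2.091 is 3, and checking k=3: (7)/(10) = 0.7000 > 0.67.

k = 3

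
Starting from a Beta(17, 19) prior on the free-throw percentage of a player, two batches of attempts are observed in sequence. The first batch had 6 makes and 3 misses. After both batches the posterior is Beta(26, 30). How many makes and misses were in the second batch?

3 makes and 8 misses

Because Beta–binomial updating is additive in the counts, the combined data contributed (α_post−α_prior, β_post−β_prior) successes and failures.
Total across both batches: 26−17=9 makes, 30−19=11 misses.
Subtract the first batch: 9−6=3 makes and 11−3=8 misses.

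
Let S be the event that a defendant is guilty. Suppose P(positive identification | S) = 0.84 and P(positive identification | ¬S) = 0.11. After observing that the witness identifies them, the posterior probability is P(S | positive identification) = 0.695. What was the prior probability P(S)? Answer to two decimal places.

Bayes' rule in odds form gives O(S|E) = O(S)·[P(E|S)/P(E|¬S)], hence O(S) = O(S|E)/LR.
Posterior odds = 0.695/(1−0.695) = 2.2787. LR = 0.84/0.11 = 7.6364.
Prior odds = 2.2787/7.6364 = 0.2984, so P(S) = 0.2984/(1+0.2984) ≈ 0.23.

P(S) = 0.23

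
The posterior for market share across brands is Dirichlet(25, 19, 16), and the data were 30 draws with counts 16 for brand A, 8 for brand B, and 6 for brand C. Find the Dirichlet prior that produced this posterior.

Dirichlet(9, 11, 10)

For a Dirichlet(α) prior with multinomial counts c, the posterior is Dirichlet(α + c) componentwise.
Subtract each count from the matching posterior parameter: 25−16=9, 19−8=11, 16−6=10.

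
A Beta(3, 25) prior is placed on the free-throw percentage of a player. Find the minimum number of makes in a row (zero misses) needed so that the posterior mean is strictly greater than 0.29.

After k makes and 0 misses the posterior is Beta(3+k, 25), with mean (3+k)/(3+25+k).
Set (3+k)/(28+k) > 0.29 and solve: k > (0.29·28 − 3)/(1 − 0.29) = 7.211.
The smallest integer exceeding 7.211 is 8.

k = 8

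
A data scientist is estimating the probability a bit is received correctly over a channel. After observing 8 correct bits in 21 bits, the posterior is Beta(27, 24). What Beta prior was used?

Beta(19, 11)

Beta is conjugate to the binomial likelihood: posterior = Beta(α+s, β+f).
Subtract the data counts: 27−8=19, 24−13=11.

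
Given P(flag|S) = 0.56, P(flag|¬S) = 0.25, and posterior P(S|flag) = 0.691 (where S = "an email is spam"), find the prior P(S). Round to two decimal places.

P(S) = 0.50

In odds form, posterior odds = prior odds × likelihood ratio, so prior odds = posterior odds ÷ LR.
Posterior odds = 0.691/(1−0.691) = 2.2362. LR = 0.56/0.25 = 2.2400.
Prior odds = 2.2362/2.2400 = 0.9983, so P(S) = 0.9983/(1+0.9983) ≈ 0.50.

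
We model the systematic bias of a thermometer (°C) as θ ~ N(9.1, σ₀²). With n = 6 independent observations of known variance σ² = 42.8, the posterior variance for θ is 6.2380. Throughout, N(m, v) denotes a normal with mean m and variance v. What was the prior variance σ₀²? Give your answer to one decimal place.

σ₀² = 49.7

Posterior precision equals prior precision plus data precision: 1/σ_n² = 1/σ₀² + n/σ².
So 1/σ₀² = 1/6.2380 − 6/42.8 = 0.160308 − 0.140187 = 0.020121.
Hence σ₀² = 1/0.020121 ≈ 49.7.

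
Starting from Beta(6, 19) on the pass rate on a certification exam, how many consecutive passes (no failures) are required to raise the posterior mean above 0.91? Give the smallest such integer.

k = 187

After k passes and 0 failures the posterior is Beta(6+k, 19), with mean (6+k)/(6+19+k).
Set (6+k)/(25+k) > 0.91 and solve: k > (0.91·25 − 6)/(1 − 0.91) = 186.111.
The smallest integer exceeding 186.111 is 187, and checking k=187: (193)/(212) = 0.9104 > 0.91.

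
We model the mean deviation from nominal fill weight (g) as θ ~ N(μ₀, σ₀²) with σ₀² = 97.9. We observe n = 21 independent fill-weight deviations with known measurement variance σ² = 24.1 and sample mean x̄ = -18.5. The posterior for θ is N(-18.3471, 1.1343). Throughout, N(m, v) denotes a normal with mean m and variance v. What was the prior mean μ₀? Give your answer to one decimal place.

The posterior mean is a precision-weighted average: μ_n = (τ₀μ₀ + τ_data·x̄)/(τ₀+τ_data), with τ₀=1/σ₀² and τ_data=n/σ².
Here τ₀ = 1/97.9 = 0.010215 and τ_data = 21/24.1 = 0.871369, so τ_n = 0.881584.
Rearranging for μ₀: μ₀ = (μ_n·τ_n − τ_data·x̄)/τ₀ = (-18.3471·0.881584 − 0.871369·-18.5) / 0.010215 = -0.054183/0.010215 ≈ -5.3.

μ₀ = -5.3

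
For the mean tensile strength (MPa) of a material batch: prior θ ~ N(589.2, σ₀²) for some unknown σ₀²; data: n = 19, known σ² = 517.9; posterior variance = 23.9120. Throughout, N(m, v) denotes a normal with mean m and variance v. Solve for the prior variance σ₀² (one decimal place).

Posterior precision equals prior precision plus data precision: 1/σ_n² = 1/σ₀² + n/σ².
So 1/σ₀² = 1/23.9120 − 19/517.9 = 0.041820 − 0.036687 = 0.005133.
Hence σ₀² = 1/0.005133 ≈ 194.8.

σ₀² = 194.8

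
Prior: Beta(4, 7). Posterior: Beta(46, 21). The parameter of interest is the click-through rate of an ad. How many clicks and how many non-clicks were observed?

42 clicks and 14 non-clicks

Beta is conjugate to the binomial likelihood: posterior = Beta(a+s, b+f).
Match parameters: s=46−4=42, f=21−7=14.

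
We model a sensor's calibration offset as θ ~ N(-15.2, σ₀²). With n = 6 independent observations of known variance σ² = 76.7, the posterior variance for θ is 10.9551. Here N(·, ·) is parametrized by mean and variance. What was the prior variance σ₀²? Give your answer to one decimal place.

σ₀² = 76.6

For the Normal–Normal model with known σ², precisions add: τ_n = τ₀ + n/σ².
So 1/σ₀² = 1/10.9551 − 6/76.7 = 0.091282 − 0.078227 = 0.013055.
Hence σ₀² = 1/0.013055 ≈ 76.6.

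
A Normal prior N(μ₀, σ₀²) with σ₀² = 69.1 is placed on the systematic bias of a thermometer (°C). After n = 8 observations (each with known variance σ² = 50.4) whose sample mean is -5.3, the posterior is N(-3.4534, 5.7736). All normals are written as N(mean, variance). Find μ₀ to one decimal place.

μ₀ = 16.8

With known observation variance, the Normal–Normal posterior has precision τ_n = τ₀ + n/σ² and mean μ_n = (τ₀μ₀ + (n/σ²)x̄)/τ_n.
Here τ₀ = 1/69.1 = 0.014472 and τ_data = 8/50.4 = 0.158730, so τ_n = 0.173202.
Rearranging for μ₀: μ₀ = (μ_n·τ_n − τ_data·x̄)/τ₀ = (-3.4534·0.173202 − 0.158730·-5.3) / 0.014472 = 0.243133/0.014472 ≈ 16.8.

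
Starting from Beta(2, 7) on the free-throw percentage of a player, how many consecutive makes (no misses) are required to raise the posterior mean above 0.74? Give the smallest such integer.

After k makes and 0 misses the posterior is Beta(2+k, 7), with mean (2+k)/(2+7+k).
Set (2+k)/(9+k) > 0.74 and solve: k > (0.74·9 − 2)/(1 − 0.74) = 17.923.
The smallest integer exceeding 17.923 is 18.

k = 18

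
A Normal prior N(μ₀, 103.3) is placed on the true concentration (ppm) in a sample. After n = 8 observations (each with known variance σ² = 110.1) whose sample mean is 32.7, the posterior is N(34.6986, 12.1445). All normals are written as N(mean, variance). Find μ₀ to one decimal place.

The posterior mean is a precision-weighted average: μ_n = (τ₀μ₀ + τ_data·x̄)/(τ₀+τ_data), with τ₀=1/σ₀² and τ_data=n/σ².
Here τ₀ = 1/103.3 = 0.009681 and τ_data = 8/110.1 = 0.072661, so τ_n = 0.082342.
Rearranging for μ₀: μ₀ = (μ_n·τ_n − τ_data·x̄)/τ₀ = (34.6986·0.082342 − 0.072661·32.7) / 0.009681 = 0.481137/0.009681 ≈ 49.7.

μ₀ = 49.7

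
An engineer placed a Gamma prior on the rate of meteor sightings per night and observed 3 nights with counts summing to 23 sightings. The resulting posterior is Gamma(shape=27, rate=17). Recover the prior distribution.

A Gamma(α, β) prior (rate parametrization) on a Poisson rate with n observations summing to S gives posterior Gamma(α+S, β+n).
So α = 27 − 23 = 4 and β = 17 − 3 = 14.

Gamma(shape=4, rate=14)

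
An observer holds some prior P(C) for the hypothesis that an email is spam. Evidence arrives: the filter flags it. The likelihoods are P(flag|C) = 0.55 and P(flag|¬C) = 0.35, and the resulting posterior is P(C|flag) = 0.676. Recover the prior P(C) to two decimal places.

P(C) = 0.57

In odds form, posterior odds = prior odds × likelihood ratio, so prior odds = posterior odds ÷ LR.
Posterior odds = 0.676/(1−0.676) = 2.0864. LR = 0.55/0.35 = 1.5714.
Prior odds = 2.0864/1.5714 = 1.3277, so P(C) = 1.3277/(1+1.3277) ≈ 0.57.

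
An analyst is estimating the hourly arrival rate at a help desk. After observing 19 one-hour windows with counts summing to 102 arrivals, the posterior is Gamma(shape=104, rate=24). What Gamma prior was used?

Gamma(shape=2, rate=5)

A Gamma(α, β) prior (rate parametrization) on a Poisson rate with n observations summing to S gives posterior Gamma(α+S, β+n).
So α = 104 − 102 = 2 and β = 24 − 19 = 5.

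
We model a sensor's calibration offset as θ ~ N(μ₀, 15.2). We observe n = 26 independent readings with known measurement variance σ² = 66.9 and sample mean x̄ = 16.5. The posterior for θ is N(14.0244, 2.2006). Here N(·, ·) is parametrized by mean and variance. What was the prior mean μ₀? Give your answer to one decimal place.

With known observation variance, the Normal–Normal posterior has precision τ_n = τ₀ + n/σ² and mean μ_n = (τ₀μ₀ + (n/σ²)x̄)/τ_n.
Here τ₀ = 1/15.2 = 0.065789 and τ_data = 26/66.9 = 0.388640, so τ_n = 0.454429.
Rearranging for μ₀: μ₀ = (μ_n·τ_n − τ_data·x̄)/τ₀ = (14.0244·0.454429 − 0.388640·16.5) / 0.065789 = -0.039466/0.065789 ≈ -0.6.

μ₀ = -0.6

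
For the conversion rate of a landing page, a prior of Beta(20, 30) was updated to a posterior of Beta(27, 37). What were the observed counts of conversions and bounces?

Beta is conjugate to the binomial likelihood: posterior = Beta(α+s, β+f).
So s = 27 − 20 = 7 and f = 37 − 30 = 7.

7 conversions and 7 bounces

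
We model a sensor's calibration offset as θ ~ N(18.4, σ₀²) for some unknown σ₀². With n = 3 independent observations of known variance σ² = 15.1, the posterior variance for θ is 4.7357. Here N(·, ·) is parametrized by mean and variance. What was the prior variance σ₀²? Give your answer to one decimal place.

For the Normal–Normal model with known σ², precisions add: τ_n = τ₀ + n/σ².
So 1/σ₀² = 1/4.7357 − 3/15.1 = 0.211162 − 0.198675 = 0.012487.
Hence σ₀² = 1/0.012487 ≈ 80.1.

σ₀² = 80.1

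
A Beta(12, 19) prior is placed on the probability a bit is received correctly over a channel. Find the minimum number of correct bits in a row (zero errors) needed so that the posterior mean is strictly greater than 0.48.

After k correct bits and 0 errors the posterior is Beta(12+k, 19), with mean (12+k)/(12+19+k).
Set (12+k)/(31+k) > 0.48 and solve: k > (0.48·31 − 12)/(1 − 0.48) = 5.538.
The smallest integer exceeding 5.538 is 6, and checking k=6: (18)/(37) = 0.4865 > 0.48.

k = 6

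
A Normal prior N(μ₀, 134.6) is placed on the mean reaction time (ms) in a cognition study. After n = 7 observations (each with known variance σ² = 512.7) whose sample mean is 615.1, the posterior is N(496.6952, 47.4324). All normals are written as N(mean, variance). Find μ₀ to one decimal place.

With known observation variance, the Normal–Normal posterior has precision τ_n = τ₀ + n/σ² and mean μ_n = (τ₀μ₀ + (n/σ²)x̄)/τ_n.
Here τ₀ = 1/134.6 = 0.007429 and τ_data = 7/512.7 = 0.013653, so τ_n = 0.021082.
Rearranging for μ₀: μ₀ = (μ_n·τ_n − τ_data·x̄)/τ₀ = (496.6952·0.021082 − 0.013653·615.1) / 0.007429 = 2.073368/0.007429 ≈ 279.1.

μ₀ = 279.1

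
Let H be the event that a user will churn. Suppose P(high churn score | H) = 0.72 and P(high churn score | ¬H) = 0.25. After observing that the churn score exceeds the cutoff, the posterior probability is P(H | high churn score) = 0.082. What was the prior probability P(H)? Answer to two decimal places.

Bayes' rule in odds form gives O(H|E) = O(H)·[P(E|H)/P(E|¬H)], hence O(H) = O(H|E)/LR.
Posterior odds = 0.082/(1−0.082) = 0.0893. LR = 0.72/0.25 = 2.8800.
Prior odds = 0.0893/2.8800 = 0.0310, so P(H) = 0.0310/(1+0.0310) ≈ 0.03.

P(H) = 0.03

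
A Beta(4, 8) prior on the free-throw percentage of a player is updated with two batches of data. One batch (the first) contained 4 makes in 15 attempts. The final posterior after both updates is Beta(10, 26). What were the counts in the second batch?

Sequential conjugate updates are equivalent to a single update on the pooled data, so total successes = posterior α − prior α and total failures = posterior β − prior β.
Total across both batches: 10−4=6 makes, 26−8=18 misses.
Subtract the first batch: 6−4=2 makes and 18−11=7 misses.

2 makes and 7 misses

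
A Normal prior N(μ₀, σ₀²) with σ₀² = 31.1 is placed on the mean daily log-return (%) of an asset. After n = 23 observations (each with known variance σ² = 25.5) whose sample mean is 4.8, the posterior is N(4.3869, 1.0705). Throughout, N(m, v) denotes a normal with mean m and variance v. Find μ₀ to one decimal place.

The posterior mean is a precision-weighted average: μ_n = (τ₀μ₀ + τ_data·x̄)/(τ₀+τ_data), with τ₀=1/σ₀² and τ_data=n/σ².
Here τ₀ = 1/31.1 = 0.032154 and τ_data = 23/25.5 = 0.901961, so τ_n = 0.934115.
Rearranging for μ₀: μ₀ = (μ_n·τ_n − τ_data·x̄)/τ₀ = (4.3869·0.934115 − 0.901961·4.8) / 0.032154 = -0.231544/0.032154 ≈ -7.2.

μ₀ = -7.2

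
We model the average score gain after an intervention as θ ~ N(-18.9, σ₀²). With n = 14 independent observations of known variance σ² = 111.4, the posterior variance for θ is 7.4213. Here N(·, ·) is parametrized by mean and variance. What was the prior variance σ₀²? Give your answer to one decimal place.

σ₀² = 110.2

For the Normal–Normal model with known σ², precisions add: τ_n = τ₀ + n/σ².
So 1/σ₀² = 1/7.4213 − 14/111.4 = 0.134747 − 0.125673 = 0.009074.
Hence σ₀² = 1/0.009074 ≈ 110.2.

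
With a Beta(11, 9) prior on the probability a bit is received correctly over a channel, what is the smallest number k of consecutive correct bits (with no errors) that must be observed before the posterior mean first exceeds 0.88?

After k correct bits and 0 errors the posterior is Beta(11+k, 9), with mean (11+k)/(11+9+k).
Set (11+k)/(20+k) > 0.88 and solve: k > (0.88·20 − 11)/(1 − 0.88) = 55.000.
The smallest integer exceeding 55.000 is 56.

k = 56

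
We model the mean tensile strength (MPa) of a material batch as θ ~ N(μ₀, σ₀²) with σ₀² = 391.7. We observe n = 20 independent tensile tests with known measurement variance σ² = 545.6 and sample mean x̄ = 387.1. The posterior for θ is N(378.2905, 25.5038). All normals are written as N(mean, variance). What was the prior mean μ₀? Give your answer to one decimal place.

μ₀ = 251.8

The posterior mean is a precision-weighted average: μ_n = (τ₀μ₀ + τ_data·x̄)/(τ₀+τ_data), with τ₀=1/σ₀² and τ_data=n/σ².
Here τ₀ = 1/391.7 = 0.002553 and τ_data = 20/545.6 = 0.036657, so τ_n = 0.039210.
Rearranging for μ₀: μ₀ = (μ_n·τ_n − τ_data·x̄)/τ₀ = (378.2905·0.039210 − 0.036657·387.1) / 0.002553 = 0.642846/0.002553 ≈ 251.8.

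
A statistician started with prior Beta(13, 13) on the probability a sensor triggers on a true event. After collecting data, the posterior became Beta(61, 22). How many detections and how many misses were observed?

Under Beta–binomial conjugacy the posterior parameters are (α+s, β+f).
So s = 61 − 13 = 48 and f = 22 − 13 = 9.

48 detections and 9 misses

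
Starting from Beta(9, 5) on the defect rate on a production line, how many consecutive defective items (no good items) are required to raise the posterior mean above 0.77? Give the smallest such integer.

After k defective items and 0 good items the posterior is Beta(9+k, 5), with mean (9+k)/(9+5+k).
Set (9+k)/(14+k) > 0.77 and solve: k > (0.77·14 − 9)/(1 − 0.77) = 7.739.
The smallest integer exceeding 7.739 is 8, and checking k=8: (17)/(22) = 0.7727 > 0.77.

k = 8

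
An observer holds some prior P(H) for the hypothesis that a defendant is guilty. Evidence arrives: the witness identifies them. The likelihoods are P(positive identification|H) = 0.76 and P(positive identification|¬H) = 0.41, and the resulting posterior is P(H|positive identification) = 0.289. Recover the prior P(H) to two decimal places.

P(H) = 0.18

Bayes' rule in odds form gives O(H|E) = O(H)·[P(E|H)/P(E|¬H)], hence O(H) = O(H|E)/LR.
Posterior odds = 0.289/(1−0.289) = 0.4065. LR = 0.76/0.41 = 1.8537.
Prior odds = 0.4065/1.8537 = 0.2193, so P(H) = 0.2193/(1+0.2193) ≈ 0.18.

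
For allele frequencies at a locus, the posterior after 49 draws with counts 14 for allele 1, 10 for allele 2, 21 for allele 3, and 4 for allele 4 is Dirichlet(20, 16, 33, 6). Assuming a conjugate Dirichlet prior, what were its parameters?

For a Dirichlet(α) prior with multinomial counts c, the posterior is Dirichlet(α + c) componentwise.
Subtract each count from the matching posterior parameter: 20−14=6, 16−10=6, 33−21=12, 6−4=2.

Dirichlet(6, 6, 12, 2)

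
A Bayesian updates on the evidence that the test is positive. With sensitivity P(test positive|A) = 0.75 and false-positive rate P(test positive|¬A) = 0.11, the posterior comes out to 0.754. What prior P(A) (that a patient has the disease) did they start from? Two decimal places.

Bayes' rule in odds form gives O(A|E) = O(A)·[P(E|A)/P(E|¬A)], hence O(A) = O(A|E)/LR.
Posterior odds = 0.754/(1−0.754) = 3.0650. LR = 0.75/0.11 = 6.8182.
Prior odds = 3.0650/6.8182 = 0.4495, so P(A) = 0.4495/(1+0.4495) ≈ 0.31.

P(A) = 0.31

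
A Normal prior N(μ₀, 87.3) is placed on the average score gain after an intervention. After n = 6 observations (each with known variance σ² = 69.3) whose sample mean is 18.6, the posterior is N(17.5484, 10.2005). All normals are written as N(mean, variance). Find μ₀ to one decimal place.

The posterior mean is a precision-weighted average: μ_n = (τ₀μ₀ + τ_data·x̄)/(τ₀+τ_data), with τ₀=1/σ₀² and τ_data=n/σ².
Here τ₀ = 1/87.3 = 0.011455 and τ_data = 6/69.3 = 0.086580, so τ_n = 0.098035.
Rearranging for μ₀: μ₀ = (μ_n·τ_n − τ_data·x̄)/τ₀ = (17.5484·0.098035 − 0.086580·18.6) / 0.011455 = 0.109969/0.011455 ≈ 9.6.

μ₀ = 9.6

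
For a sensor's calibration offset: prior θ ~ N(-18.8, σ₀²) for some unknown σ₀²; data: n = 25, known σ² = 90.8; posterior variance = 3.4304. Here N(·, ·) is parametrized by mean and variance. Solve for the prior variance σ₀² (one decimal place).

σ₀² = 61.8

For the Normal–Normal model with known σ², precisions add: τ_n = τ₀ + n/σ².
So 1/σ₀² = 1/3.4304 − 25/90.8 = 0.291511 − 0.275330 = 0.016181.
Hence σ₀² = 1/0.016181 ≈ 61.8.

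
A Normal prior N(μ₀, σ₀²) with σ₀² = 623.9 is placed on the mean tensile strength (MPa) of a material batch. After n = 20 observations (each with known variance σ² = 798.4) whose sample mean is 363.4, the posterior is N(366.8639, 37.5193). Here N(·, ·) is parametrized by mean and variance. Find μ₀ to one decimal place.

μ₀ = 421.0

The posterior mean is a precision-weighted average: μ_n = (τ₀μ₀ + τ_data·x̄)/(τ₀+τ_data), with τ₀=1/σ₀² and τ_data=n/σ².
Here τ₀ = 1/623.9 = 0.001603 and τ_data = 20/798.4 = 0.025050, so τ_n = 0.026653.
Rearranging for μ₀: μ₀ = (μ_n·τ_n − τ_data·x̄)/τ₀ = (366.8639·0.026653 − 0.025050·363.4) / 0.001603 = 0.674854/0.001603 ≈ 421.0.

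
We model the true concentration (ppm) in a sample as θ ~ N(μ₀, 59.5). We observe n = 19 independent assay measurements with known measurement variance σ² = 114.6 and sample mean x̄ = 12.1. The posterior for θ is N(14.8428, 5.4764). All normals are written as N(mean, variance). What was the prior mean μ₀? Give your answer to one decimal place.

μ₀ = 41.9

With known observation variance, the Normal–Normal posterior has precision τ_n = τ₀ + n/σ² and mean μ_n = (τ₀μ₀ + (n/σ²)x̄)/τ_n.
Here τ₀ = 1/59.5 = 0.016807 and τ_data = 19/114.6 = 0.165794, so τ_n = 0.182601.
Rearranging for μ₀: μ₀ = (μ_n·τ_n − τ_data·x̄)/τ₀ = (14.8428·0.182601 − 0.165794·12.1) / 0.016807 = 0.704203/0.016807 ≈ 41.9.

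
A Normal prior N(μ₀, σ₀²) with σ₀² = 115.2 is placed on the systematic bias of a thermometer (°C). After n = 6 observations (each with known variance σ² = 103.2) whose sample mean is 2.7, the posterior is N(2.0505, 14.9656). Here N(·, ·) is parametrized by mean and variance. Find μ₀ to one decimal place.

μ₀ = -2.3

With known observation variance, the Normal–Normal posterior has precision τ_n = τ₀ + n/σ² and mean μ_n = (τ₀μ₀ + (n/σ²)x̄)/τ_n.
Here τ₀ = 1/115.2 = 0.008681 and τ_data = 6/103.2 = 0.058140, so τ_n = 0.066821.
Rearranging for μ₀: μ₀ = (μ_n·τ_n − τ_data·x̄)/τ₀ = (2.0505·0.066821 − 0.058140·2.7) / 0.008681 = -0.019962/0.008681 ≈ -2.3.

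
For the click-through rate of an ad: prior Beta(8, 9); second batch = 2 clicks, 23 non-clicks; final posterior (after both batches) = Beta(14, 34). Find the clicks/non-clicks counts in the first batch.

Because Beta–binomial updating is additive in the counts, the combined data contributed (α_post−α_prior, β_post−β_prior) successes and failures.
Total across both batches: 14−8=6 clicks, 34−9=25 non-clicks.
Subtract the second batch: 6−2=4 clicks and 25−23=2 non-clicks.

4 clicks and 2 non-clicks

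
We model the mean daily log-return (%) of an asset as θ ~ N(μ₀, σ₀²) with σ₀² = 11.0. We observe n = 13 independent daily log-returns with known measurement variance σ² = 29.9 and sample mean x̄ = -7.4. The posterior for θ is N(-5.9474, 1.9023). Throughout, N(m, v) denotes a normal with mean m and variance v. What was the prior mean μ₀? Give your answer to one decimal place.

μ₀ = 1.0

The posterior mean is a precision-weighted average: μ_n = (τ₀μ₀ + τ_data·x̄)/(τ₀+τ_data), with τ₀=1/σ₀² and τ_data=n/σ².
Here τ₀ = 1/11.0 = 0.090909 and τ_data = 13/29.9 = 0.434783, so τ_n = 0.525692.
Rearranging for μ₀: μ₀ = (μ_n·τ_n − τ_data·x̄)/τ₀ = (-5.9474·0.525692 − 0.434783·-7.4) / 0.090909 = 0.090894/0.090909 ≈ 1.0.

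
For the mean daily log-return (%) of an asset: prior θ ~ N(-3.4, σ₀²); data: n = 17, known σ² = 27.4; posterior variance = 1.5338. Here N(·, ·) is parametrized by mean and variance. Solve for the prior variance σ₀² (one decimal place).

Posterior precision equals prior precision plus data precision: 1/σ_n² = 1/σ₀² + n/σ².
So 1/σ₀² = 1/1.5338 − 17/27.4 = 0.651975 − 0.620438 = 0.031537.
Hence σ₀² = 1/0.031537 ≈ 31.7.

σ₀² = 31.7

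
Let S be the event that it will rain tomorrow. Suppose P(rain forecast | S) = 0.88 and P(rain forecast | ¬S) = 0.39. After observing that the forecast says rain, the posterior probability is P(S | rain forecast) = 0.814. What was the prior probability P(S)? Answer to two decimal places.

In odds form, posterior odds = prior odds × likelihood ratio, so prior odds = posterior odds ÷ LR.
Posterior odds = 0.814/(1−0.814) = 4.3763. LR = 0.88/0.39 = 2.2564.
Prior odds = 4.3763/2.2564 = 1.9395, so P(S) = 1.9395/(1+1.9395) ≈ 0.66.

P(S) = 0.66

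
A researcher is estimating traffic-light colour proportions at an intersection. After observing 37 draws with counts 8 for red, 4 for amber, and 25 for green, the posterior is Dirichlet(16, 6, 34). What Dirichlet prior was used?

Dirichlet(8, 2, 9)

For a Dirichlet(α) prior with multinomial counts c, the posterior is Dirichlet(α + c) componentwise.
Subtract each count from the matching posterior parameter: 16−8=8, 6−4=2, 34−25=9.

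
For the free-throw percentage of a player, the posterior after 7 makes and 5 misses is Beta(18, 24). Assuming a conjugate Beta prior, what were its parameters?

Beta(11, 19)

Under Beta–binomial conjugacy the posterior parameters are (α+s, β+f).
So α = 18 − 7 = 11 and β = 24 − 5 = 19.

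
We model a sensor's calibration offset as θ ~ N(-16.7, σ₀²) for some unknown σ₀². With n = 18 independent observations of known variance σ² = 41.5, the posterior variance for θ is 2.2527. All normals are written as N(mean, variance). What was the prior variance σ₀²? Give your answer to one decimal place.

For the Normal–Normal model with known σ², precisions add: τ_n = τ₀ + n/σ².
So 1/σ₀² = 1/2.2527 − 18/41.5 = 0.443912 − 0.433735 = 0.010177.
Hence σ₀² = 1/0.010177 ≈ 98.3.

σ₀² = 98.3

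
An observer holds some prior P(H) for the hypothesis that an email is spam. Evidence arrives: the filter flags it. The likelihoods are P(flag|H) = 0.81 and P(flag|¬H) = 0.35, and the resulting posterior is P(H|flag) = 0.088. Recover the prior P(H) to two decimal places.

P(H) = 0.04

Bayes' rule in odds form gives O(H|E) = O(H)·[P(E|H)/P(E|¬H)], hence O(H) = O(H|E)/LR.
Posterior odds = 0.088/(1−0.088) = 0.0965. LR = 0.81/0.35 = 2.3143.
Prior odds = 0.0965/2.3143 = 0.0417, so P(H) = 0.0417/(1+0.0417) ≈ 0.04.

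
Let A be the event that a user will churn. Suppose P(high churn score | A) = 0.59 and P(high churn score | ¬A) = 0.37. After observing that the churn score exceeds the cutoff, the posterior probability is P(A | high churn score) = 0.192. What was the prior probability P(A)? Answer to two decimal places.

P(A) = 0.13

Bayes' rule in odds form gives O(A|E) = O(A)·[P(E|A)/P(E|¬A)], hence O(A) = O(A|E)/LR.
Posterior odds = 0.192/(1−0.192) = 0.2376. LR = 0.59/0.37 = 1.5946.
Prior odds = 0.2376/1.5946 = 0.1490, so P(A) = 0.1490/(1+0.1490) ≈ 0.13.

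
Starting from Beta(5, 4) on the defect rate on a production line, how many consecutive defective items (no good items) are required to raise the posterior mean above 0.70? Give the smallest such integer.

After k defective items and 0 good items the posterior is Beta(5+k, 4), with mean (5+k)/(5+4+k).
Set (5+k)/(9+k) > 0.70 and solve: k > (0.70·9 − 5)/(1 − 0.70) = 4.333.
The smallest integer exceeding 4.333 is 5.

k = 5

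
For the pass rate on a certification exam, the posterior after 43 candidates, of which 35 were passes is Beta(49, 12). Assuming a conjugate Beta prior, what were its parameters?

Beta(14, 4)

Under Beta–binomial conjugacy the posterior parameters are (α+s, β+f).
Subtract the data counts: 49−35=14, 12−8=4.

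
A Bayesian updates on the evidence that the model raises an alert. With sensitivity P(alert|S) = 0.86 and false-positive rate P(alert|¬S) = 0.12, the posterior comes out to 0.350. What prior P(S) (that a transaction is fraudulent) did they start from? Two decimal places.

In odds form, posterior odds = prior odds × likelihood ratio, so prior odds = posterior odds ÷ LR.
Posterior odds = 0.350/(1−0.350) = 0.5385. LR = 0.86/0.12 = 7.1667.
Prior odds = 0.5385/7.1667 = 0.0751, so P(S) = 0.0751/(1+0.0751) ≈ 0.07.

P(S) = 0.07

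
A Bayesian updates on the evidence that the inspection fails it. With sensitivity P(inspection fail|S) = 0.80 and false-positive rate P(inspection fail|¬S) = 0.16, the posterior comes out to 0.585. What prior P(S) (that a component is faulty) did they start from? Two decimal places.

In odds form, posterior odds = prior odds × likelihood ratio, so prior odds = posterior odds ÷ LR.
Posterior odds = 0.585/(1−0.585) = 1.4096. LR = 0.80/0.16 = 5.0000.
Prior odds = 1.4096/5.0000 = 0.2819, so P(S) = 0.2819/(1+0.2819) ≈ 0.22.

P(S) = 0.22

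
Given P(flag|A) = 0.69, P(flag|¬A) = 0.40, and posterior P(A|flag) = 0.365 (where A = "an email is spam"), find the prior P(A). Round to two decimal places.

In odds form, posterior odds = prior odds × likelihood ratio, so prior odds = posterior odds ÷ LR.
Posterior odds = 0.365/(1−0.365) = 0.5748. LR = 0.69/0.40 = 1.7250.
Prior odds = 0.5748/1.7250 = 0.3332, so P(A) = 0.3332/(1+0.3332) ≈ 0.25.

P(A) = 0.25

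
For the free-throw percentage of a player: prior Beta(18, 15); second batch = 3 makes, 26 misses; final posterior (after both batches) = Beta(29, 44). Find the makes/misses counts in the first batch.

Because Beta–binomial updating is additive in the counts, the combined data contributed (α_post−α_prior, β_post−β_prior) successes and failures.
Total across both batches: 29−18=11 makes, 44−15=29 misses.
Subtract the second batch: 11−3=8 makes and 29−26=3 misses.

8 makes and 3 misses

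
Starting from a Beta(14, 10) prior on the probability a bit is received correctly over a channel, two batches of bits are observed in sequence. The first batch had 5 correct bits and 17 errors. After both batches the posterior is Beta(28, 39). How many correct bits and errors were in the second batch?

Sequential conjugate updates are equivalent to a single update on the pooled data, so total successes = posterior α − prior α and total failures = posterior β − prior β.
Total across both batches: 28−14=14 correct bits, 39−10=29 errors.
Subtract the first batch: 14−5=9 correct bits and 29−17=12 errors.

9 correct bits and 12 errors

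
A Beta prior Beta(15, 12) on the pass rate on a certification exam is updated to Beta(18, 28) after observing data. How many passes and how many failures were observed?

3 passes and 16 failures

Under Beta–binomial conjugacy the posterior parameters are (a+s, b+f).
Match parameters: s=18−15=3, f=28−12=16.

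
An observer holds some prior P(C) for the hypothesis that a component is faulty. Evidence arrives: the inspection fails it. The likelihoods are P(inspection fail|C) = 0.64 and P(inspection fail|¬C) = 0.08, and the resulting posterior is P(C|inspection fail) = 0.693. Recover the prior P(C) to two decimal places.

P(C) = 0.22

Bayes' rule in odds form gives O(C|E) = O(C)·[P(E|C)/P(E|¬C)], hence O(C) = O(C|E)/LR.
Posterior odds = 0.693/(1−0.693) = 2.2573. LR = 0.64/0.08 = 8.0000.
Prior odds = 2.2573/8.0000 = 0.2822, so P(C) = 0.2822/(1+0.2822) ≈ 0.22.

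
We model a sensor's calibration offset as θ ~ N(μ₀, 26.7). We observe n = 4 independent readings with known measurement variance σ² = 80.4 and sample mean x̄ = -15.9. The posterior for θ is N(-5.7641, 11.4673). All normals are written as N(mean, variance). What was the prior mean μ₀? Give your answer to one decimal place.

The posterior mean is a precision-weighted average: μ_n = (τ₀μ₀ + τ_data·x̄)/(τ₀+τ_data), with τ₀=1/σ₀² and τ_data=n/σ².
Here τ₀ = 1/26.7 = 0.037453 and τ_data = 4/80.4 = 0.049751, so τ_n = 0.087204.
Rearranging for μ₀: μ₀ = (μ_n·τ_n − τ_data·x̄)/τ₀ = (-5.7641·0.087204 − 0.049751·-15.9) / 0.037453 = 0.288388/0.037453 ≈ 7.7.

μ₀ = 7.7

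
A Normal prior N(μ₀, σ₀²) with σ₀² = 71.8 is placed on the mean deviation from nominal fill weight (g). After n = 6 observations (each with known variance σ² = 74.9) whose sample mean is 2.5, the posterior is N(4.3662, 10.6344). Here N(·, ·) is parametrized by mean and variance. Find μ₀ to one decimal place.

With known observation variance, the Normal–Normal posterior has precision τ_n = τ₀ + n/σ² and mean μ_n = (τ₀μ₀ + (n/σ²)x̄)/τ_n.
Here τ₀ = 1/71.8 = 0.013928 and τ_data = 6/74.9 = 0.080107, so τ_n = 0.094035.
Rearranging for μ₀: μ₀ = (μ_n·τ_n − τ_data·x̄)/τ₀ = (4.3662·0.094035 − 0.080107·2.5) / 0.013928 = 0.210308/0.013928 ≈ 15.1.

μ₀ = 15.1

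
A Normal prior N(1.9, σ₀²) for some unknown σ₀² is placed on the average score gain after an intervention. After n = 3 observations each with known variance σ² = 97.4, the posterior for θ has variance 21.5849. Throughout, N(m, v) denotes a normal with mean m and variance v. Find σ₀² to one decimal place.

σ₀² = 64.4

For the Normal–Normal model with known σ², precisions add: τ_n = τ₀ + n/σ².
So 1/σ₀² = 1/21.5849 − 3/97.4 = 0.046329 − 0.030801 = 0.015528.
Hence σ₀² = 1/0.015528 ≈ 64.4.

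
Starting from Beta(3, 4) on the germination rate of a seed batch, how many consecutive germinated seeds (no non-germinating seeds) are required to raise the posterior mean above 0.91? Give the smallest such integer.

k = 38

After k germinated seeds and 0 non-germinating seeds the posterior is Beta(3+k, 4), with mean (3+k)/(3+4+k).
Set (3+k)/(7+k) > 0.91 and solve: k > (0.91·7 − 3)/(1 − 0.91) = 37.444.
The smallest integer exceeding 37.444 is 38, and checking k=38: (41)/(45) = 0.9111 > 0.91.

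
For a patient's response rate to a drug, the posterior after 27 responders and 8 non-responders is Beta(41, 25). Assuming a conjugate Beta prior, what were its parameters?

A Beta(α, β) prior with s successes and f failures in binomial data gives a Beta(α+s, β+f) posterior.
Subtract the data counts: 41−27=14, 25−8=17.

Beta(14, 17)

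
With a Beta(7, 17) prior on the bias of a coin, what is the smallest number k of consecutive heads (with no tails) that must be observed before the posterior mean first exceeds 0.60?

k = 19

After k heads and 0 tails the posterior is Beta(7+k, 17), with mean (7+k)/(7+17+k).
Set (7+k)/(24+k) > 0.60 and solve: k > (0.60·24 − 7)/(1 − 0.60) = 18.500.
The smallest integer exceeding 18.500 is 19, and checking k=19: (26)/(43) = 0.6047 > 0.60.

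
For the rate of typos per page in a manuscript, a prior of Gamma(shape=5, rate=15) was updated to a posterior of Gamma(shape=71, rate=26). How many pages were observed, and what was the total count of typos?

A Gamma(α, β) prior (rate parametrization) on a Poisson rate with n observations summing to S gives posterior Gamma(α+S, β+n).
Matching: Σxᵢ = 71 − 5 = 66 and n = 26 − 15 = 11.

n = 11 pages with total 66 typos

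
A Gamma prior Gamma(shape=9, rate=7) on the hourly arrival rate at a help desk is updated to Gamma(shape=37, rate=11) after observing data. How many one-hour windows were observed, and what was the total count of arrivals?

A Gamma(α, β) prior (rate parametrization) on a Poisson rate with n observations summing to S gives posterior Gamma(α+S, β+n).
Matching: Σxᵢ = 37 − 9 = 28 and n = 11 − 7 = 4.

n = 4 one-hour windows with total 28 arrivals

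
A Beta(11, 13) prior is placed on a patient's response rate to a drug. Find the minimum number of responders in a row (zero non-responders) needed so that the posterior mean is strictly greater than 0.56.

After k responders and 0 non-responders the posterior is Beta(11+k, 13), with mean (11+k)/(11+13+k).
Set (11+k)/(24+k) > 0.56 and solve: k > (0.56·24 − 11)/(1 − 0.56) = 5.545.
The smallest integer exceeding 5.545 is 6, and checking k=6: (17)/(30) = 0.5667 > 0.56.

k = 6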